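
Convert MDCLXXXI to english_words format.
Convert MDCLXXXI (Roman numeral) → 1000 + 500 + 100 + 50 + 10 + 10 + 10 + 1 = 1681 (decimal)
Convert 1681 (decimal) → 1681 = 1×1000 + 6×100 + 81 → one thousand six hundred eighty-one (English words)
one thousand six hundred eighty-one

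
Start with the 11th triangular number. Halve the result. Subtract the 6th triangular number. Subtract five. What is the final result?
Convert the 11th triangular number (triangular index) → 11×12/2 = 66 (decimal)
Start: 66
66 ÷ 2 = 33
Convert the 6th triangular number (triangular index) → 6×7/2 = 21 (decimal)
33 - 21 = 12
Convert five (English words) → 5 (decimal)
12 - 5 = 7
7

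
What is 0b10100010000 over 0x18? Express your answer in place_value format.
Convert 0b10100010000 (binary) → 1024 + 256 + 16 = 1296 (decimal)
Convert 0x18 (hexadecimal) → 1×16 + 8 = 24 (decimal)
Compute 1296 ÷ 24 = 54
Convert 54 (decimal) → 54 = 5×10 + 4 → 5 tens, 4 ones (place-value notation)
5 tens, 4 ones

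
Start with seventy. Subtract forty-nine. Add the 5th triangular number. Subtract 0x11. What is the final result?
Convert seventy (English words) → 70 (decimal)
Start: 70
Convert forty-nine (English words) → 49 (decimal)
70 - 49 = 21
Convert the 5th triangular number (triangular index) → 5×6/2 = 15 (decimal)
21 + 15 = 36
Convert 0x11 (hexadecimal) → 1×16 + 1 = 17 (decimal)
36 - 17 = 19
19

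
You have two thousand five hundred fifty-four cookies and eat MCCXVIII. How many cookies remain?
Convert two thousand five hundred fifty-four (English words) → 2×1000 + 5×100 + 54 = 2554 (decimal)
Convert MCCXVIII (Roman numeral) → 1000 + 100 + 100 + 10 + 5 + 1 + 1 + 1 = 1218 (decimal)
Compute 2554 - 1218 = 1336
1336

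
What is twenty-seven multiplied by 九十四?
Convert twenty-seven (English words) → 27 (decimal)
Convert 九十四 (Chinese numeral) → 9×10 + 4 = 94 (decimal)
Compute 27 × 94 = 2538
2538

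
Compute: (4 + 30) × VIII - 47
Convert VIII (Roman numeral) → 5 + 1 + 1 + 1 = 8 (decimal)
Expression in decimal: (4 + 30) × 8 - 47
Parentheses first: 4 + 30 = 34
Multiply: 34 × 8 = 272
Subtract: 272 - 47 = 225
225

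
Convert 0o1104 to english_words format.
Convert 0o1104 (octal) → 1×512 + 1×64 + 4 = 580 (decimal)
Convert 580 (decimal) → 580 = 5×100 + 80 → five hundred eighty (English words)
five hundred eighty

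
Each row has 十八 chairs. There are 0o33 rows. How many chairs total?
Convert 十八 (Chinese numeral) → 1×10 + 8 = 18 (decimal)
Convert 0o33 (octal) → 3×8 + 3 = 27 (decimal)
Compute 18 × 27 = 486
486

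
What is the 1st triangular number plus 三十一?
The 1st triangular number = 1×2/2 = 1
Convert 三十一 (Chinese numeral) → 3×10 + 1 = 31 (decimal)
Compute 1 + 31 = 32
32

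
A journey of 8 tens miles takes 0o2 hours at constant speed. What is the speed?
Convert 8 tens (place-value notation) → 8×10 = 80 (decimal)
Convert 0o2 (octal) → 2 (decimal)
Compute 80 ÷ 2 = 40
40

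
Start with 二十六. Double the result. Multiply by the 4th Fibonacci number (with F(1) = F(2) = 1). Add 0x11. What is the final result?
Convert 二十六 (Chinese numeral) → 2×10 + 6 = 26 (decimal)
Start: 26
26 × 2 = 52
Convert the 4th Fibonacci number (with F(1) = F(2) = 1) (Fibonacci index) → 1, 1, 2, 3 → 3 (decimal)
52 × 3 = 156
Convert 0x11 (hexadecimal) → 1×16 + 1 = 17 (decimal)
156 + 17 = 173
173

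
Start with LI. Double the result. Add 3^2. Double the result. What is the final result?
Convert LI (Roman numeral) → 50 + 1 = 51 (decimal)
Start: 51
51 × 2 = 102
Convert 3^2 (power) → 9 (decimal)
102 + 9 = 111
111 × 2 = 222
222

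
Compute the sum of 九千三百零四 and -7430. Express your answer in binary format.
Convert 九千三百零四 (Chinese numeral) → 9×1000 + 3×100 + 4 = 9304 (decimal)
Compute 9304 + -7430 = 1874
Convert 1874 (decimal) → 1874 = 1024 + 512 + 256 + 64 + 16 + 2 → 0b11101010010 (binary)
0b11101010010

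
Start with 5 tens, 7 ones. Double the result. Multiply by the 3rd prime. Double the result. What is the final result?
Convert 5 tens, 7 ones (place-value notation) → 5×10 + 7 = 57 (decimal)
Start: 57
57 × 2 = 114
Convert the 3rd prime (prime index) → 5 (decimal)
114 × 5 = 570
570 × 2 = 1140
1140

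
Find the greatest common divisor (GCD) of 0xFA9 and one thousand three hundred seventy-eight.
Convert 0xFA9 (hexadecimal) → 15×256 + 10×16 + 9 = 4009 (decimal)
Convert one thousand three hundred seventy-eight (English words) → 1×1000 + 3×100 + 78 = 1378 (decimal)
Compute gcd(4009, 1378) = 1
1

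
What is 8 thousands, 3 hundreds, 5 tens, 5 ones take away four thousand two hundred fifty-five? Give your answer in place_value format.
Convert 8 thousands, 3 hundreds, 5 tens, 5 ones (place-value notation) → 8×1000 + 3×100 + 5×10 + 5 = 8355 (decimal)
Convert four thousand two hundred fifty-five (English words) → 4×1000 + 2×100 + 55 = 4255 (decimal)
Compute 8355 - 4255 = 4100
Convert 4100 (decimal) → 4100 = 4×1000 + 1×100 → 4 thousands, 1 hundred (place-value notation)
4 thousands, 1 hundred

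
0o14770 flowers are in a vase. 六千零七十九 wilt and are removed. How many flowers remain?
Convert 0o14770 (octal) → 1×4096 + 4×512 + 7×64 + 7×8 = 6648 (decimal)
Convert 六千零七十九 (Chinese numeral) → 6×1000 + 7×10 + 9 = 6079 (decimal)
Compute 6648 - 6079 = 569
569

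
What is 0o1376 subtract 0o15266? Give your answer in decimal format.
Convert 0o1376 (octal) → 1×512 + 3×64 + 7×8 + 6 = 766 (decimal)
Convert 0o15266 (octal) → 1×4096 + 5×512 + 2×64 + 6×8 + 6 = 6838 (decimal)
Compute 766 - 6838 = -6072
-6072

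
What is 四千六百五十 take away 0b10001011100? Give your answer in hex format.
Convert 四千六百五十 (Chinese numeral) → 4×1000 + 6×100 + 5×10 = 4650 (decimal)
Convert 0b10001011100 (binary) → 1024 + 64 + 16 + 8 + 4 = 1116 (decimal)
Compute 4650 - 1116 = 3534
Convert 3534 (decimal) → 3534 = 13×256 + 12×16 + 14 → 0xDCE (hexadecimal)
0xDCE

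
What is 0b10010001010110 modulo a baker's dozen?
Convert 0b10010001010110 (binary) → 8192 + 1024 + 64 + 16 + 4 + 2 = 9302 (decimal)
Convert a baker's dozen (colloquial) → 13 (decimal)
Compute 9302 mod 13 = 7
7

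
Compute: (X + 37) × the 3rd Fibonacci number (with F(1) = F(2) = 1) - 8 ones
Convert X (Roman numeral) → 10 (decimal)
Convert the 3rd Fibonacci number (with F(1) = F(2) = 1) (Fibonacci index) → 1, 1, 2 → 2 (decimal)
Convert 8 ones (place-value notation) → 8 (decimal)
Expression in decimal: (10 + 37) × 2 - 8
Parentheses first: 10 + 37 = 47
Multiply: 47 × 2 = 94
Subtract: 94 - 8 = 86
86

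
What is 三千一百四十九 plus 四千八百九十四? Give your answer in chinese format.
Convert 三千一百四十九 (Chinese numeral) → 3×1000 + 1×100 + 4×10 + 9 = 3149 (decimal)
Convert 四千八百九十四 (Chinese numeral) → 4×1000 + 8×100 + 9×10 + 4 = 4894 (decimal)
Compute 3149 + 4894 = 8043
Convert 8043 (decimal) → 8043 = 8×1000 + 4×10 + 3 → 八千零四十三 (Chinese numeral)
八千零四十三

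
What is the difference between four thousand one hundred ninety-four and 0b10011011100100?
Convert four thousand one hundred ninety-four (English words) → 4×1000 + 1×100 + 94 = 4194 (decimal)
Convert 0b10011011100100 (binary) → 8192 + 1024 + 512 + 128 + 64 + 32 + 4 = 9956 (decimal)
Difference: |4194 - 9956| = 5762
5762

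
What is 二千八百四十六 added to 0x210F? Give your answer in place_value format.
Convert 二千八百四十六 (Chinese numeral) → 2×1000 + 8×100 + 4×10 + 6 = 2846 (decimal)
Convert 0x210F (hexadecimal) → 2×4096 + 1×256 + 15 = 8463 (decimal)
Compute 2846 + 8463 = 11309
Convert 11309 (decimal) → 11309 = 11×1000 + 3×100 + 9 → 11 thousands, 3 hundreds, 9 ones (place-value notation)
11 thousands, 3 hundreds, 9 ones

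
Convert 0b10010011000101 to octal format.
Convert 0b10010011000101 (binary) → 8192 + 1024 + 128 + 64 + 4 + 1 = 9413 (decimal)
Convert 9413 (decimal) → 9413 = 2×4096 + 2×512 + 3×64 + 5 → 0o22305 (octal)
0o22305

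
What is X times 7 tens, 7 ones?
Convert X (Roman numeral) → 10 (decimal)
Convert 7 tens, 7 ones (place-value notation) → 7×10 + 7 = 77 (decimal)
Compute 10 × 77 = 770
770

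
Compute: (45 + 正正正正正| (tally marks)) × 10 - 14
Convert 正正正正正| (tally marks) → 5 + 5 + 5 + 5 + 5 + 1 = 26 (decimal)
Expression in decimal: (45 + 26) × 10 - 14
Parentheses first: 45 + 26 = 71
Multiply: 71 × 10 = 710
Subtract: 710 - 14 = 696
696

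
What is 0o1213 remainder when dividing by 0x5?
Convert 0o1213 (octal) → 1×512 + 2×64 + 1×8 + 3 = 651 (decimal)
Convert 0x5 (hexadecimal) → 5 (decimal)
Compute 651 mod 5 = 1
1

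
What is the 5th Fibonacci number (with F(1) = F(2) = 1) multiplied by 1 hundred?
Convert the 5th Fibonacci number (with F(1) = F(2) = 1) (Fibonacci index) → 1, 1, 2, 3, 5 → 5 (decimal)
Convert 1 hundred (place-value notation) → 1×100 = 100 (decimal)
Compute 5 × 100 = 500
500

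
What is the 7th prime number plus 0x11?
The 7th prime number = 17
Convert 0x11 (hexadecimal) → 1×16 + 1 = 17 (decimal)
Compute 17 + 17 = 34
34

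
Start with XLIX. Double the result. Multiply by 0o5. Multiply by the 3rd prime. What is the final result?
Convert XLIX (Roman numeral) → 40 + 9 = 49 (decimal)
Start: 49
49 × 2 = 98
Convert 0o5 (octal) → 5 (decimal)
98 × 5 = 490
Convert the 3rd prime (prime index) → 5 (decimal)
490 × 5 = 2450
2450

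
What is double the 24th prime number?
The 24th prime number = 89
Compute 89 × 2 = 178
178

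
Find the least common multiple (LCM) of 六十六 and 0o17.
Convert 六十六 (Chinese numeral) → 6×10 + 6 = 66 (decimal)
Convert 0o17 (octal) → 1×8 + 7 = 15 (decimal)
Compute lcm(66, 15) = 330
330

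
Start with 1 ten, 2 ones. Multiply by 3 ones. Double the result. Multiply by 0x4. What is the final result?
Convert 1 ten, 2 ones (place-value notation) → 1×10 + 2 = 12 (decimal)
Start: 12
Convert 3 ones (place-value notation) → 3 (decimal)
12 × 3 = 36
36 × 2 = 72
Convert 0x4 (hexadecimal) → 4 (decimal)
72 × 4 = 288
288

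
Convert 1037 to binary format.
Convert 1037 (decimal) → 1037 = 1024 + 8 + 4 + 1 → 0b10000001101 (binary)
0b10000001101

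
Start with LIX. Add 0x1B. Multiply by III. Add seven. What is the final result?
Convert LIX (Roman numeral) → 50 + 9 = 59 (decimal)
Start: 59
Convert 0x1B (hexadecimal) → 1×16 + 11 = 27 (decimal)
59 + 27 = 86
Convert III (Roman numeral) → 1 + 1 + 1 = 3 (decimal)
86 × 3 = 258
Convert seven (English words) → 7 (decimal)
258 + 7 = 265
265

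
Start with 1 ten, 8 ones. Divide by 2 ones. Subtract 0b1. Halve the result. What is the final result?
Convert 1 ten, 8 ones (place-value notation) → 1×10 + 8 = 18 (decimal)
Start: 18
Convert 2 ones (place-value notation) → 2 (decimal)
18 ÷ 2 = 9
Convert 0b1 (binary) → 1 (decimal)
9 - 1 = 8
8 ÷ 2 = 4
4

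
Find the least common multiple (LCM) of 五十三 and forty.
Convert 五十三 (Chinese numeral) → 5×10 + 3 = 53 (decimal)
Convert forty (English words) → 40 (decimal)
Compute lcm(53, 40) = 2120
2120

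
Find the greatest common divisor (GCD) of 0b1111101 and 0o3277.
Convert 0b1111101 (binary) → 64 + 32 + 16 + 8 + 4 + 1 = 125 (decimal)
Convert 0o3277 (octal) → 3×512 + 2×64 + 7×8 + 7 = 1727 (decimal)
Compute gcd(125, 1727) = 1
1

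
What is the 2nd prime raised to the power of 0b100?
Convert the 2nd prime (prime index) → 3 (decimal)
Convert 0b100 (binary) → 4 (decimal)
Compute 3 ^ 4 = 81
81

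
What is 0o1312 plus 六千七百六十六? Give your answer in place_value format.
Convert 0o1312 (octal) → 1×512 + 3×64 + 1×8 + 2 = 714 (decimal)
Convert 六千七百六十六 (Chinese numeral) → 6×1000 + 7×100 + 6×10 + 6 = 6766 (decimal)
Compute 714 + 6766 = 7480
Convert 7480 (decimal) → 7480 = 7×1000 + 4×100 + 8×10 → 7 thousands, 4 hundreds, 8 tens (place-value notation)
7 thousands, 4 hundreds, 8 tens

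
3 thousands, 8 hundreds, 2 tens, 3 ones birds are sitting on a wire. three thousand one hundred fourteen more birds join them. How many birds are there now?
Convert 3 thousands, 8 hundreds, 2 tens, 3 ones (place-value notation) → 3×1000 + 8×100 + 2×10 + 3 = 3823 (decimal)
Convert three thousand one hundred fourteen (English words) → 3×1000 + 1×100 + 14 = 3114 (decimal)
Compute 3823 + 3114 = 6937
6937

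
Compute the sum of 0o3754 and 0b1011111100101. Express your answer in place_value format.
Convert 0o3754 (octal) → 3×512 + 7×64 + 5×8 + 4 = 2028 (decimal)
Convert 0b1011111100101 (binary) → 4096 + 1024 + 512 + 256 + 128 + 64 + 32 + 4 + 1 = 6117 (decimal)
Compute 2028 + 6117 = 8145
Convert 8145 (decimal) → 8145 = 8×1000 + 1×100 + 4×10 + 5 → 8 thousands, 1 hundred, 4 tens, 5 ones (place-value notation)
8 thousands, 1 hundred, 4 tens, 5 ones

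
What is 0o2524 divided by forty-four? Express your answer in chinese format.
Convert 0o2524 (octal) → 2×512 + 5×64 + 2×8 + 4 = 1364 (decimal)
Convert forty-four (English words) → 44 (decimal)
Compute 1364 ÷ 44 = 31
Convert 31 (decimal) → 31 = 3×10 + 1 → 三十一 (Chinese numeral)
三十一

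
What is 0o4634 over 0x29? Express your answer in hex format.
Convert 0o4634 (octal) → 4×512 + 6×64 + 3×8 + 4 = 2460 (decimal)
Convert 0x29 (hexadecimal) → 2×16 + 9 = 41 (decimal)
Compute 2460 ÷ 41 = 60
Convert 60 (decimal) → 60 = 3×16 + 12 → 0x3C (hexadecimal)
0x3C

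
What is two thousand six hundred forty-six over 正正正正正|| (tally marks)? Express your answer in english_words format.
Convert two thousand six hundred forty-six (English words) → 2×1000 + 6×100 + 46 = 2646 (decimal)
Convert 正正正正正|| (tally marks) → 5 + 5 + 5 + 5 + 5 + 2 = 27 (decimal)
Compute 2646 ÷ 27 = 98
Convert 98 (decimal) → ninety-eight (English words)
ninety-eight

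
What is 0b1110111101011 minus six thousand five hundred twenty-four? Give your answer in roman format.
Convert 0b1110111101011 (binary) → 4096 + 2048 + 1024 + 256 + 128 + 64 + 32 + 8 + 2 + 1 = 7659 (decimal)
Convert six thousand five hundred twenty-four (English words) → 6×1000 + 5×100 + 24 = 6524 (decimal)
Compute 7659 - 6524 = 1135
Convert 1135 (decimal) → 1135 = 1000 + 100 + 10 + 10 + 10 + 5 → MCXXXV (Roman numeral)
MCXXXV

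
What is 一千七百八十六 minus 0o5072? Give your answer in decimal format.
Convert 一千七百八十六 (Chinese numeral) → 1×1000 + 7×100 + 8×10 + 6 = 1786 (decimal)
Convert 0o5072 (octal) → 5×512 + 7×8 + 2 = 2618 (decimal)
Compute 1786 - 2618 = -832
-832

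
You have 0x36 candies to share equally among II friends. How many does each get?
Convert 0x36 (hexadecimal) → 3×16 + 6 = 54 (decimal)
Convert II (Roman numeral) → 1 + 1 = 2 (decimal)
Compute 54 ÷ 2 = 27
27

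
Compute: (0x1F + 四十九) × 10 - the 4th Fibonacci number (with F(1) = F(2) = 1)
Convert 0x1F (hexadecimal) → 1×16 + 15 = 31 (decimal)
Convert 四十九 (Chinese numeral) → 4×10 + 9 = 49 (decimal)
Convert the 4th Fibonacci number (with F(1) = F(2) = 1) (Fibonacci index) → 1, 1, 2, 3 → 3 (decimal)
Expression in decimal: (31 + 49) × 10 - 3
Parentheses first: 31 + 49 = 80
Multiply: 80 × 10 = 800
Subtract: 800 - 3 = 797
797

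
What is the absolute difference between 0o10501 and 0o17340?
Convert 0o10501 (octal) → 1×4096 + 5×64 + 1 = 4417 (decimal)
Convert 0o17340 (octal) → 1×4096 + 7×512 + 3×64 + 4×8 = 7904 (decimal)
Compute |4417 - 7904| = 3487
3487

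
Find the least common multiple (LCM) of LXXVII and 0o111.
Convert LXXVII (Roman numeral) → 50 + 10 + 10 + 5 + 1 + 1 = 77 (decimal)
Convert 0o111 (octal) → 1×64 + 1×8 + 1 = 73 (decimal)
Compute lcm(77, 73) = 5621
5621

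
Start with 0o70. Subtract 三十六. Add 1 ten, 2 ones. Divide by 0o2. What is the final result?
Convert 0o70 (octal) → 7×8 = 56 (decimal)
Start: 56
Convert 三十六 (Chinese numeral) → 3×10 + 6 = 36 (decimal)
56 - 36 = 20
Convert 1 ten, 2 ones (place-value notation) → 1×10 + 2 = 12 (decimal)
20 + 12 = 32
Convert 0o2 (octal) → 2 (decimal)
32 ÷ 2 = 16
16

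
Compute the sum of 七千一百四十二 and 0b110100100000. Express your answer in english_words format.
Convert 七千一百四十二 (Chinese numeral) → 7×1000 + 1×100 + 4×10 + 2 = 7142 (decimal)
Convert 0b110100100000 (binary) → 2048 + 1024 + 256 + 32 = 3360 (decimal)
Compute 7142 + 3360 = 10502
Convert 10502 (decimal) → 10502 = 10×1000 + 5×100 + 2 → ten thousand five hundred two (English words)
ten thousand five hundred two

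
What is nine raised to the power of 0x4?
Convert nine (English words) → 9 (decimal)
Convert 0x4 (hexadecimal) → 4 (decimal)
Compute 9 ^ 4 = 6561
6561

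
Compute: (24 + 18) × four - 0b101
Convert four (English words) → 4 (decimal)
Convert 0b101 (binary) → 4 + 1 = 5 (decimal)
Expression in decimal: (24 + 18) × 4 - 5
Parentheses first: 24 + 18 = 42
Multiply: 42 × 4 = 168
Subtract: 168 - 5 = 163
163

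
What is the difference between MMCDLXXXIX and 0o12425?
Convert MMCDLXXXIX (Roman numeral) → 1000 + 1000 + 400 + 50 + 10 + 10 + 10 + 9 = 2489 (decimal)
Convert 0o12425 (octal) → 1×4096 + 2×512 + 4×64 + 2×8 + 5 = 5397 (decimal)
Difference: |2489 - 5397| = 2908
2908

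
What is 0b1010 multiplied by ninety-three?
Convert 0b1010 (binary) → 8 + 2 = 10 (decimal)
Convert ninety-three (English words) → 93 (decimal)
Compute 10 × 93 = 930
930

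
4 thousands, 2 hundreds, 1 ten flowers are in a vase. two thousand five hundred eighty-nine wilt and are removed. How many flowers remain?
Convert 4 thousands, 2 hundreds, 1 ten (place-value notation) → 4×1000 + 2×100 + 1×10 = 4210 (decimal)
Convert two thousand five hundred eighty-nine (English words) → 2×1000 + 5×100 + 89 = 2589 (decimal)
Compute 4210 - 2589 = 1621
1621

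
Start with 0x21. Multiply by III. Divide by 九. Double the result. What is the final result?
Convert 0x21 (hexadecimal) → 2×16 + 1 = 33 (decimal)
Start: 33
Convert III (Roman numeral) → 1 + 1 + 1 = 3 (decimal)
33 × 3 = 99
Convert 九 (Chinese numeral) → 9 (decimal)
99 ÷ 9 = 11
11 × 2 = 22
22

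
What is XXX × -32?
Convert XXX (Roman numeral) → 10 + 10 + 10 = 30 (decimal)
Compute 30 × -32 = -960
-960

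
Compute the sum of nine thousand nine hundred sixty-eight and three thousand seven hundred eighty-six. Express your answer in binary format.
Convert nine thousand nine hundred sixty-eight (English words) → 9×1000 + 9×100 + 68 = 9968 (decimal)
Convert three thousand seven hundred eighty-six (English words) → 3×1000 + 7×100 + 86 = 3786 (decimal)
Compute 9968 + 3786 = 13754
Convert 13754 (decimal) → 13754 = 8192 + 4096 + 1024 + 256 + 128 + 32 + 16 + 8 + 2 → 0b11010110111010 (binary)
0b11010110111010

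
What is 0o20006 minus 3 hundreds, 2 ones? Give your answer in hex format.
Convert 0o20006 (octal) → 2×4096 + 6 = 8198 (decimal)
Convert 3 hundreds, 2 ones (place-value notation) → 3×100 + 2 = 302 (decimal)
Compute 8198 - 302 = 7896
Convert 7896 (decimal) → 7896 = 1×4096 + 14×256 + 13×16 + 8 → 0x1ED8 (hexadecimal)
0x1ED8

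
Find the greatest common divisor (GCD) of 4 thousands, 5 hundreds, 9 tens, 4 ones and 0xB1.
Convert 4 thousands, 5 hundreds, 9 tens, 4 ones (place-value notation) → 4×1000 + 5×100 + 9×10 + 4 = 4594 (decimal)
Convert 0xB1 (hexadecimal) → 11×16 + 1 = 177 (decimal)
Compute gcd(4594, 177) = 1
1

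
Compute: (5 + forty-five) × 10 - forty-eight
Convert forty-five (English words) → 45 (decimal)
Convert forty-eight (English words) → 48 (decimal)
Expression in decimal: (5 + 45) × 10 - 48
Parentheses first: 5 + 45 = 50
Multiply: 50 × 10 = 500
Subtract: 500 - 48 = 452
452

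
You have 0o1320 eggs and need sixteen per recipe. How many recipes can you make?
Convert 0o1320 (octal) → 1×512 + 3×64 + 2×8 = 720 (decimal)
Convert sixteen (English words) → 16 (decimal)
Compute 720 ÷ 16 = 45
45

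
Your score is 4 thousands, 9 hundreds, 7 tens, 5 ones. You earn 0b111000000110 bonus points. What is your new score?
Convert 4 thousands, 9 hundreds, 7 tens, 5 ones (place-value notation) → 4×1000 + 9×100 + 7×10 + 5 = 4975 (decimal)
Convert 0b111000000110 (binary) → 2048 + 1024 + 512 + 4 + 2 = 3590 (decimal)
Compute 4975 + 3590 = 8565
8565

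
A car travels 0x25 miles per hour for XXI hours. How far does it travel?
Convert 0x25 (hexadecimal) → 2×16 + 5 = 37 (decimal)
Convert XXI (Roman numeral) → 10 + 10 + 1 = 21 (decimal)
Compute 37 × 21 = 777
777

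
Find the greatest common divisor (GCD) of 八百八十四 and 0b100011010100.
Convert 八百八十四 (Chinese numeral) → 8×100 + 8×10 + 4 = 884 (decimal)
Convert 0b100011010100 (binary) → 2048 + 128 + 64 + 16 + 4 = 2260 (decimal)
Compute gcd(884, 2260) = 4
4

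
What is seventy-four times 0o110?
Convert seventy-four (English words) → 74 (decimal)
Convert 0o110 (octal) → 1×64 + 1×8 = 72 (decimal)
Compute 74 × 72 = 5328
5328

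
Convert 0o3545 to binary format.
Convert 0o3545 (octal) → 3×512 + 5×64 + 4×8 + 5 = 1893 (decimal)
Convert 1893 (decimal) → 1893 = 1024 + 512 + 256 + 64 + 32 + 4 + 1 → 0b11101100101 (binary)
0b11101100101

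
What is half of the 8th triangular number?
The 8th triangular number = 8×9/2 = 36
Compute 36 ÷ 2 = 18
18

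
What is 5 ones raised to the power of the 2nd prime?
Convert 5 ones (place-value notation) → 5 (decimal)
Convert the 2nd prime (prime index) → 3 (decimal)
Compute 5 ^ 3 = 125
125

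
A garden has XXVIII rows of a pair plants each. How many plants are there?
Convert a pair (colloquial) → 2 (decimal)
Convert XXVIII (Roman numeral) → 10 + 10 + 5 + 1 + 1 + 1 = 28 (decimal)
Compute 2 × 28 = 56
56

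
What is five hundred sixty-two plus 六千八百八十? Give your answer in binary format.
Convert five hundred sixty-two (English words) → 5×100 + 62 = 562 (decimal)
Convert 六千八百八十 (Chinese numeral) → 6×1000 + 8×100 + 8×10 = 6880 (decimal)
Compute 562 + 6880 = 7442
Convert 7442 (decimal) → 7442 = 4096 + 2048 + 1024 + 256 + 16 + 2 → 0b1110100010010 (binary)
0b1110100010010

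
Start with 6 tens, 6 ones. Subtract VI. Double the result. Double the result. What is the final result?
Convert 6 tens, 6 ones (place-value notation) → 6×10 + 6 = 66 (decimal)
Start: 66
Convert VI (Roman numeral) → 5 + 1 = 6 (decimal)
66 - 6 = 60
60 × 2 = 120
120 × 2 = 240
240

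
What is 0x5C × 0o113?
Convert 0x5C (hexadecimal) → 5×16 + 12 = 92 (decimal)
Convert 0o113 (octal) → 1×64 + 1×8 + 3 = 75 (decimal)
Compute 92 × 75 = 6900
6900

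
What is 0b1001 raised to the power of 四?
Convert 0b1001 (binary) → 8 + 1 = 9 (decimal)
Convert 四 (Chinese numeral) → 4 (decimal)
Compute 9 ^ 4 = 6561
6561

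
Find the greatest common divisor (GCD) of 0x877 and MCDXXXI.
Convert 0x877 (hexadecimal) → 8×256 + 7×16 + 7 = 2167 (decimal)
Convert MCDXXXI (Roman numeral) → 1000 + 400 + 10 + 10 + 10 + 1 = 1431 (decimal)
Compute gcd(2167, 1431) = 1
1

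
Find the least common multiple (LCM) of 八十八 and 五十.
Convert 八十八 (Chinese numeral) → 8×10 + 8 = 88 (decimal)
Convert 五十 (Chinese numeral) → 5×10 = 50 (decimal)
Compute lcm(88, 50) = 2200
2200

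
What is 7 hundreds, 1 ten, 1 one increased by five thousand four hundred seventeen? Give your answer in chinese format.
Convert 7 hundreds, 1 ten, 1 one (place-value notation) → 7×100 + 1×10 + 1 = 711 (decimal)
Convert five thousand four hundred seventeen (English words) → 5×1000 + 4×100 + 17 = 5417 (decimal)
Compute 711 + 5417 = 6128
Convert 6128 (decimal) → 6128 = 6×1000 + 1×100 + 2×10 + 8 → 六千一百二十八 (Chinese numeral)
六千一百二十八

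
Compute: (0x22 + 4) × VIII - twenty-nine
Convert 0x22 (hexadecimal) → 2×16 + 2 = 34 (decimal)
Convert VIII (Roman numeral) → 5 + 1 + 1 + 1 = 8 (decimal)
Convert twenty-nine (English words) → 29 (decimal)
Expression in decimal: (34 + 4) × 8 - 29
Parentheses first: 34 + 4 = 38
Multiply: 38 × 8 = 304
Subtract: 304 - 29 = 275
275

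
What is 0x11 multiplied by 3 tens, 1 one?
Convert 0x11 (hexadecimal) → 1×16 + 1 = 17 (decimal)
Convert 3 tens, 1 one (place-value notation) → 3×10 + 1 = 31 (decimal)
Compute 17 × 31 = 527
527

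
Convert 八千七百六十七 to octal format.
Convert 八千七百六十七 (Chinese numeral) → 8×1000 + 7×100 + 6×10 + 7 = 8767 (decimal)
Convert 8767 (decimal) → 8767 = 2×4096 + 1×512 + 7×8 + 7 → 0o21077 (octal)
0o21077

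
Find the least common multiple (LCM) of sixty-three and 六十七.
Convert sixty-three (English words) → 63 (decimal)
Convert 六十七 (Chinese numeral) → 6×10 + 7 = 67 (decimal)
Compute lcm(63, 67) = 4221
4221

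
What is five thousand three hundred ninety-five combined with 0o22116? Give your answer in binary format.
Convert five thousand three hundred ninety-five (English words) → 5×1000 + 3×100 + 95 = 5395 (decimal)
Convert 0o22116 (octal) → 2×4096 + 2×512 + 1×64 + 1×8 + 6 = 9294 (decimal)
Compute 5395 + 9294 = 14689
Convert 14689 (decimal) → 14689 = 8192 + 4096 + 2048 + 256 + 64 + 32 + 1 → 0b11100101100001 (binary)
0b11100101100001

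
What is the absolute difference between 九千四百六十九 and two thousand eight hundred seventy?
Convert 九千四百六十九 (Chinese numeral) → 9×1000 + 4×100 + 6×10 + 9 = 9469 (decimal)
Convert two thousand eight hundred seventy (English words) → 2×1000 + 8×100 + 70 = 2870 (decimal)
Compute |9469 - 2870| = 6599
6599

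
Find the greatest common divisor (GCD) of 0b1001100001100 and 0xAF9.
Convert 0b1001100001100 (binary) → 4096 + 512 + 256 + 8 + 4 = 4876 (decimal)
Convert 0xAF9 (hexadecimal) → 10×256 + 15×16 + 9 = 2809 (decimal)
Compute gcd(4876, 2809) = 53
53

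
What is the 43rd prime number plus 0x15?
The 43rd prime number = 191
Convert 0x15 (hexadecimal) → 1×16 + 5 = 21 (decimal)
Compute 191 + 21 = 212
212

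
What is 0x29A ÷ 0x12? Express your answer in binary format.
Convert 0x29A (hexadecimal) → 2×256 + 9×16 + 10 = 666 (decimal)
Convert 0x12 (hexadecimal) → 1×16 + 2 = 18 (decimal)
Compute 666 ÷ 18 = 37
Convert 37 (decimal) → 37 = 32 + 4 + 1 → 0b100101 (binary)
0b100101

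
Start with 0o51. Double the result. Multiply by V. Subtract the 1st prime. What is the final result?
Convert 0o51 (octal) → 5×8 + 1 = 41 (decimal)
Start: 41
41 × 2 = 82
Convert V (Roman numeral) → 5 (decimal)
82 × 5 = 410
Convert the 1st prime (prime index) → 2 (decimal)
410 - 2 = 408
408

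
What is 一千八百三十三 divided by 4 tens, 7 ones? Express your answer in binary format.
Convert 一千八百三十三 (Chinese numeral) → 1×1000 + 8×100 + 3×10 + 3 = 1833 (decimal)
Convert 4 tens, 7 ones (place-value notation) → 4×10 + 7 = 47 (decimal)
Compute 1833 ÷ 47 = 39
Convert 39 (decimal) → 39 = 32 + 4 + 2 + 1 → 0b100111 (binary)
0b100111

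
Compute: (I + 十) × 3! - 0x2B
Convert I (Roman numeral) → 1 (decimal)
Convert 十 (Chinese numeral) → 1×10 = 10 (decimal)
Convert 3! (factorial) → 6 (decimal)
Convert 0x2B (hexadecimal) → 2×16 + 11 = 43 (decimal)
Expression in decimal: (1 + 10) × 6 - 43
Parentheses first: 1 + 10 = 11
Multiply: 11 × 6 = 66
Subtract: 66 - 43 = 23
23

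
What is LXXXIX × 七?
Convert LXXXIX (Roman numeral) → 50 + 10 + 10 + 10 + 9 = 89 (decimal)
Convert 七 (Chinese numeral) → 7 (decimal)
Compute 89 × 7 = 623
623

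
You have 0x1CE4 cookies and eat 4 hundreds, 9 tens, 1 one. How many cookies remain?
Convert 0x1CE4 (hexadecimal) → 1×4096 + 12×256 + 14×16 + 4 = 7396 (decimal)
Convert 4 hundreds, 9 tens, 1 one (place-value notation) → 4×100 + 9×10 + 1 = 491 (decimal)
Compute 7396 - 491 = 6905
6905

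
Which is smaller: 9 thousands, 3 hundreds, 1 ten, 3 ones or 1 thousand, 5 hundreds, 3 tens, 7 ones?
Convert 9 thousands, 3 hundreds, 1 ten, 3 ones (place-value notation) → 9×1000 + 3×100 + 1×10 + 3 = 9313 (decimal)
Convert 1 thousand, 5 hundreds, 3 tens, 7 ones (place-value notation) → 1×1000 + 5×100 + 3×10 + 7 = 1537 (decimal)
Compare 9313 vs 1537: smaller = 1537
1537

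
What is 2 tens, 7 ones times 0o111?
Convert 2 tens, 7 ones (place-value notation) → 2×10 + 7 = 27 (decimal)
Convert 0o111 (octal) → 1×64 + 1×8 + 1 = 73 (decimal)
Compute 27 × 73 = 1971
1971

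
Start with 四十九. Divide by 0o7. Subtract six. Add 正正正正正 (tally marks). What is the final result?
Convert 四十九 (Chinese numeral) → 4×10 + 9 = 49 (decimal)
Start: 49
Convert 0o7 (octal) → 7 (decimal)
49 ÷ 7 = 7
Convert six (English words) → 6 (decimal)
7 - 6 = 1
Convert 正正正正正 (tally marks) → 5 + 5 + 5 + 5 + 5 = 25 (decimal)
1 + 25 = 26
26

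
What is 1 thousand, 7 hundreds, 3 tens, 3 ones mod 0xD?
Convert 1 thousand, 7 hundreds, 3 tens, 3 ones (place-value notation) → 1×1000 + 7×100 + 3×10 + 3 = 1733 (decimal)
Convert 0xD (hexadecimal) → 13 (decimal)
Compute 1733 mod 13 = 4
4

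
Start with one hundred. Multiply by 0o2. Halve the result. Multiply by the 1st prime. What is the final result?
Convert one hundred (English words) → 1×100 = 100 (decimal)
Start: 100
Convert 0o2 (octal) → 2 (decimal)
100 × 2 = 200
200 ÷ 2 = 100
Convert the 1st prime (prime index) → 2 (decimal)
100 × 2 = 200
200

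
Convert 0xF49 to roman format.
Convert 0xF49 (hexadecimal) → 15×256 + 4×16 + 9 = 3913 (decimal)
Convert 3913 (decimal) → 3913 = 1000 + 1000 + 1000 + 900 + 10 + 1 + 1 + 1 → MMMCMXIII (Roman numeral)
MMMCMXIII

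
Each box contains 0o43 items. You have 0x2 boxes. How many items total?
Convert 0o43 (octal) → 4×8 + 3 = 35 (decimal)
Convert 0x2 (hexadecimal) → 2 (decimal)
Compute 35 × 2 = 70
70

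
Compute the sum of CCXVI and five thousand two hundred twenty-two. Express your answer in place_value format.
Convert CCXVI (Roman numeral) → 100 + 100 + 10 + 5 + 1 = 216 (decimal)
Convert five thousand two hundred twenty-two (English words) → 5×1000 + 2×100 + 22 = 5222 (decimal)
Compute 216 + 5222 = 5438
Convert 5438 (decimal) → 5438 = 5×1000 + 4×100 + 3×10 + 8 → 5 thousands, 4 hundreds, 3 tens, 8 ones (place-value notation)
5 thousands, 4 hundreds, 3 tens, 8 ones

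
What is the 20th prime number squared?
The 20th prime number = 71
Compute 71² = 71 × 71 = 5041
5041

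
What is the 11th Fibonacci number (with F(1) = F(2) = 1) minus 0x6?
The 11th Fibonacci number (with F(1) = F(2) = 1): 1, 1, 2, 3, 5, 8, 13, 21, 34, 55, 89 → 89
Convert 0x6 (hexadecimal) → 6 (decimal)
Compute 89 - 6 = 83
83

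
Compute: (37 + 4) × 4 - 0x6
Convert 0x6 (hexadecimal) → 6 (decimal)
Expression in decimal: (37 + 4) × 4 - 6
Parentheses first: 37 + 4 = 41
Multiply: 41 × 4 = 164
Subtract: 164 - 6 = 158
158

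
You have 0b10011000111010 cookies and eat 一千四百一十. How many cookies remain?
Convert 0b10011000111010 (binary) → 8192 + 1024 + 512 + 32 + 16 + 8 + 2 = 9786 (decimal)
Convert 一千四百一十 (Chinese numeral) → 1×1000 + 4×100 + 1×10 = 1410 (decimal)
Compute 9786 - 1410 = 8376
8376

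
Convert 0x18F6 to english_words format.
Convert 0x18F6 (hexadecimal) → 1×4096 + 8×256 + 15×16 + 6 = 6390 (decimal)
Convert 6390 (decimal) → 6390 = 6×1000 + 3×100 + 90 → six thousand three hundred ninety (English words)
six thousand three hundred ninety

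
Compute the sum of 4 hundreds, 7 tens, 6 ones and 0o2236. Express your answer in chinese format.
Convert 4 hundreds, 7 tens, 6 ones (place-value notation) → 4×100 + 7×10 + 6 = 476 (decimal)
Convert 0o2236 (octal) → 2×512 + 2×64 + 3×8 + 6 = 1182 (decimal)
Compute 476 + 1182 = 1658
Convert 1658 (decimal) → 1658 = 1×1000 + 6×100 + 5×10 + 8 → 一千六百五十八 (Chinese numeral)
一千六百五十八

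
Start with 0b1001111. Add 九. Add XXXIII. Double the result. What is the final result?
Convert 0b1001111 (binary) → 64 + 8 + 4 + 2 + 1 = 79 (decimal)
Start: 79
Convert 九 (Chinese numeral) → 9 (decimal)
79 + 9 = 88
Convert XXXIII (Roman numeral) → 10 + 10 + 10 + 1 + 1 + 1 = 33 (decimal)
88 + 33 = 121
121 × 2 = 242
242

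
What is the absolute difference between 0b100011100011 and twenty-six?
Convert 0b100011100011 (binary) → 2048 + 128 + 64 + 32 + 2 + 1 = 2275 (decimal)
Convert twenty-six (English words) → 26 (decimal)
Compute |2275 - 26| = 2249
2249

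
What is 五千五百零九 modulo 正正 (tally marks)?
Convert 五千五百零九 (Chinese numeral) → 5×1000 + 5×100 + 9 = 5509 (decimal)
Convert 正正 (tally marks) → 5 + 5 = 10 (decimal)
Compute 5509 mod 10 = 9
9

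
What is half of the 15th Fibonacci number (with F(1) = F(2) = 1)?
The 15th Fibonacci number (with F(1) = F(2) = 1): 1, 1, 2, 3, 5, 8, 13, 21, 34, 55, 89, 144, 233, 377, 610 → 610
Compute 610 ÷ 2 = 305
305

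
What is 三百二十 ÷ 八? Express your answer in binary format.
Convert 三百二十 (Chinese numeral) → 3×100 + 2×10 = 320 (decimal)
Convert 八 (Chinese numeral) → 8 (decimal)
Compute 320 ÷ 8 = 40
Convert 40 (decimal) → 40 = 32 + 8 → 0b101000 (binary)
0b101000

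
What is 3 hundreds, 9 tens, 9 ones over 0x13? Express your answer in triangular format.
Convert 3 hundreds, 9 tens, 9 ones (place-value notation) → 3×100 + 9×10 + 9 = 399 (decimal)
Convert 0x13 (hexadecimal) → 1×16 + 3 = 19 (decimal)
Compute 399 ÷ 19 = 21
Convert 21 (decimal) → 21 = 6×7/2 → the 6th triangular number (triangular index)
the 6th triangular number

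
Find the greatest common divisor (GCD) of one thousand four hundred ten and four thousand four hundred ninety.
Convert one thousand four hundred ten (English words) → 1×1000 + 4×100 + 10 = 1410 (decimal)
Convert four thousand four hundred ninety (English words) → 4×1000 + 4×100 + 90 = 4490 (decimal)
Compute gcd(1410, 4490) = 10
10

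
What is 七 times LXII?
Convert 七 (Chinese numeral) → 7 (decimal)
Convert LXII (Roman numeral) → 50 + 10 + 1 + 1 = 62 (decimal)
Compute 7 × 62 = 434
434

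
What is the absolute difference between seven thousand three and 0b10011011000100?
Convert seven thousand three (English words) → 7×1000 + 3 = 7003 (decimal)
Convert 0b10011011000100 (binary) → 8192 + 1024 + 512 + 128 + 64 + 4 = 9924 (decimal)
Compute |7003 - 9924| = 2921
2921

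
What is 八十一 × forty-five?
Convert 八十一 (Chinese numeral) → 8×10 + 1 = 81 (decimal)
Convert forty-five (English words) → 45 (decimal)
Compute 81 × 45 = 3645
3645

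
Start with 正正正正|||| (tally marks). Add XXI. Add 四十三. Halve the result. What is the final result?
Convert 正正正正|||| (tally marks) → 5 + 5 + 5 + 5 + 4 = 24 (decimal)
Start: 24
Convert XXI (Roman numeral) → 10 + 10 + 1 = 21 (decimal)
24 + 21 = 45
Convert 四十三 (Chinese numeral) → 4×10 + 3 = 43 (decimal)
45 + 43 = 88
88 ÷ 2 = 44
44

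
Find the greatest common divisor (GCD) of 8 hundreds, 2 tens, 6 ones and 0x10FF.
Convert 8 hundreds, 2 tens, 6 ones (place-value notation) → 8×100 + 2×10 + 6 = 826 (decimal)
Convert 0x10FF (hexadecimal) → 1×4096 + 15×16 + 15 = 4351 (decimal)
Compute gcd(826, 4351) = 1
1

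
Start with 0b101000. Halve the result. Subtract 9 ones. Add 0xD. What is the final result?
Convert 0b101000 (binary) → 32 + 8 = 40 (decimal)
Start: 40
40 ÷ 2 = 20
Convert 9 ones (place-value notation) → 9 (decimal)
20 - 9 = 11
Convert 0xD (hexadecimal) → 13 (decimal)
11 + 13 = 24
24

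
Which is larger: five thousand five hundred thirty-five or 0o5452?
Convert five thousand five hundred thirty-five (English words) → 5×1000 + 5×100 + 35 = 5535 (decimal)
Convert 0o5452 (octal) → 5×512 + 4×64 + 5×8 + 2 = 2858 (decimal)
Compare 5535 vs 2858: larger = 5535
5535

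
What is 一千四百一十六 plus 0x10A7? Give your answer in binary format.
Convert 一千四百一十六 (Chinese numeral) → 1×1000 + 4×100 + 1×10 + 6 = 1416 (decimal)
Convert 0x10A7 (hexadecimal) → 1×4096 + 10×16 + 7 = 4263 (decimal)
Compute 1416 + 4263 = 5679
Convert 5679 (decimal) → 5679 = 4096 + 1024 + 512 + 32 + 8 + 4 + 2 + 1 → 0b1011000101111 (binary)
0b1011000101111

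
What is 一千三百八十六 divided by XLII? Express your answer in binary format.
Convert 一千三百八十六 (Chinese numeral) → 1×1000 + 3×100 + 8×10 + 6 = 1386 (decimal)
Convert XLII (Roman numeral) → 40 + 1 + 1 = 42 (decimal)
Compute 1386 ÷ 42 = 33
Convert 33 (decimal) → 33 = 32 + 1 → 0b100001 (binary)
0b100001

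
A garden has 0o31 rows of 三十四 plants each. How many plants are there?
Convert 三十四 (Chinese numeral) → 3×10 + 4 = 34 (decimal)
Convert 0o31 (octal) → 3×8 + 1 = 25 (decimal)
Compute 34 × 25 = 850
850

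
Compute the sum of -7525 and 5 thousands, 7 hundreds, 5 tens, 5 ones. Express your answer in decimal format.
Convert 5 thousands, 7 hundreds, 5 tens, 5 ones (place-value notation) → 5×1000 + 7×100 + 5×10 + 5 = 5755 (decimal)
Compute -7525 + 5755 = -1770
-1770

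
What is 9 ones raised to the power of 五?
Convert 9 ones (place-value notation) → 9 (decimal)
Convert 五 (Chinese numeral) → 5 (decimal)
Compute 9 ^ 5 = 59049
59049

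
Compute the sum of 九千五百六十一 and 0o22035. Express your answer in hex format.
Convert 九千五百六十一 (Chinese numeral) → 9×1000 + 5×100 + 6×10 + 1 = 9561 (decimal)
Convert 0o22035 (octal) → 2×4096 + 2×512 + 3×8 + 5 = 9245 (decimal)
Compute 9561 + 9245 = 18806
Convert 18806 (decimal) → 18806 = 4×4096 + 9×256 + 7×16 + 6 → 0x4976 (hexadecimal)
0x4976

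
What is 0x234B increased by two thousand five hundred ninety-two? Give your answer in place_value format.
Convert 0x234B (hexadecimal) → 2×4096 + 3×256 + 4×16 + 11 = 9035 (decimal)
Convert two thousand five hundred ninety-two (English words) → 2×1000 + 5×100 + 92 = 2592 (decimal)
Compute 9035 + 2592 = 11627
Convert 11627 (decimal) → 11627 = 11×1000 + 6×100 + 2×10 + 7 → 11 thousands, 6 hundreds, 2 tens, 7 ones (place-value notation)
11 thousands, 6 hundreds, 2 tens, 7 ones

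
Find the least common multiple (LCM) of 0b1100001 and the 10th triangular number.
Convert 0b1100001 (binary) → 64 + 32 + 1 = 97 (decimal)
Convert the 10th triangular number (triangular index) → 10×11/2 = 55 (decimal)
Compute lcm(97, 55) = 5335
5335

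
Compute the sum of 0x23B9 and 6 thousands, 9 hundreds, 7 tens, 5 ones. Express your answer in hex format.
Convert 0x23B9 (hexadecimal) → 2×4096 + 3×256 + 11×16 + 9 = 9145 (decimal)
Convert 6 thousands, 9 hundreds, 7 tens, 5 ones (place-value notation) → 6×1000 + 9×100 + 7×10 + 5 = 6975 (decimal)
Compute 9145 + 6975 = 16120
Convert 16120 (decimal) → 16120 = 3×4096 + 14×256 + 15×16 + 8 → 0x3EF8 (hexadecimal)
0x3EF8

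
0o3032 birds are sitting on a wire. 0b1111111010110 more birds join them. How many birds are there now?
Convert 0o3032 (octal) → 3×512 + 3×8 + 2 = 1562 (decimal)
Convert 0b1111111010110 (binary) → 4096 + 2048 + 1024 + 512 + 256 + 128 + 64 + 16 + 4 + 2 = 8150 (decimal)
Compute 1562 + 8150 = 9712
9712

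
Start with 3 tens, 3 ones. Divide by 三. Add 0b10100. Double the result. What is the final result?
Convert 3 tens, 3 ones (place-value notation) → 3×10 + 3 = 33 (decimal)
Start: 33
Convert 三 (Chinese numeral) → 3 (decimal)
33 ÷ 3 = 11
Convert 0b10100 (binary) → 16 + 4 = 20 (decimal)
11 + 20 = 31
31 × 2 = 62
62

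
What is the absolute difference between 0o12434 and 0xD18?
Convert 0o12434 (octal) → 1×4096 + 2×512 + 4×64 + 3×8 + 4 = 5404 (decimal)
Convert 0xD18 (hexadecimal) → 13×256 + 1×16 + 8 = 3352 (decimal)
Compute |5404 - 3352| = 2052
2052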